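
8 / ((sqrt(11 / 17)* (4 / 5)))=10* sqrt(187) / 11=12.43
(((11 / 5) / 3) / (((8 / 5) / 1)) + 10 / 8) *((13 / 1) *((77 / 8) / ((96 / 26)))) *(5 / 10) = 533533 / 18432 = 28.95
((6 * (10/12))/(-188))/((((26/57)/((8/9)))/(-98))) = 9310/1833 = 5.08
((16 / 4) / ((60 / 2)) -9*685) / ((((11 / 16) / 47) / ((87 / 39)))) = -2016651184 / 2145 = -940163.72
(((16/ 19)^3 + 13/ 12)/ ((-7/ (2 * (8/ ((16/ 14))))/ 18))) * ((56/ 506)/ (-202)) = 5809398/ 175268027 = 0.03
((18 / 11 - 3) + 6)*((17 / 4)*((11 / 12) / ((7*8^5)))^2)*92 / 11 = 6647 / 2525440770048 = 0.00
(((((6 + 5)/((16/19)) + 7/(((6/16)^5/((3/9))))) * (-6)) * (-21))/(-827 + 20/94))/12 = -1257562033/302167584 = -4.16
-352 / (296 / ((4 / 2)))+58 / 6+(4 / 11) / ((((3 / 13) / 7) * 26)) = 3139 / 407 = 7.71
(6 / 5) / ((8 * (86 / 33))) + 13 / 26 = 959 / 1720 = 0.56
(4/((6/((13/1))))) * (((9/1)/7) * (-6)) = -468/7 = -66.86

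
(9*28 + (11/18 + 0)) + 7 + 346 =605.61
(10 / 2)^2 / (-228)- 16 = -3673 / 228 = -16.11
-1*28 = -28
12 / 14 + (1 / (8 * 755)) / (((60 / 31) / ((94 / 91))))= 14135057 / 16489200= 0.86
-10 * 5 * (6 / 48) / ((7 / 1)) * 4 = -25 / 7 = -3.57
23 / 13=1.77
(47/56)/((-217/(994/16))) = -3337/13888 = -0.24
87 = 87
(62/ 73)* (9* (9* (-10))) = -50220/ 73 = -687.95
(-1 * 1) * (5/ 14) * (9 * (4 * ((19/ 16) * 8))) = -855/ 7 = -122.14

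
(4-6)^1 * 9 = -18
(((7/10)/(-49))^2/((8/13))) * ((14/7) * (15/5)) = 39/19600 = 0.00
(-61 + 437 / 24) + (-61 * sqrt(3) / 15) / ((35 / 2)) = -1027 / 24-122 * sqrt(3) / 525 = -43.19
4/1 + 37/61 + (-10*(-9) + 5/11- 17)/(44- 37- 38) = 46533/20801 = 2.24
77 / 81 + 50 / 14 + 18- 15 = 4265 / 567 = 7.52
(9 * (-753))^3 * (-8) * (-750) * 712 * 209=-277900921616315184000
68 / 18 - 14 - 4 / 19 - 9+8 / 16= -6475 / 342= -18.93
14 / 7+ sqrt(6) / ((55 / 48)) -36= -34+ 48*sqrt(6) / 55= -31.86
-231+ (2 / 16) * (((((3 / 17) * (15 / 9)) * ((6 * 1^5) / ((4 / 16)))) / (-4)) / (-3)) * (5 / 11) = -172763 / 748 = -230.97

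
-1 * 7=-7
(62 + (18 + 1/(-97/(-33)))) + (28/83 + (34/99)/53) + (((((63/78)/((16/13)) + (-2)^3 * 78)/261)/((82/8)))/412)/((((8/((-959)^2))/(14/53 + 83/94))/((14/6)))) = -11619919289218188493/124493818833179136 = -93.34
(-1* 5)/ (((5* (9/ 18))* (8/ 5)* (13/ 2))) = -5/ 26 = -0.19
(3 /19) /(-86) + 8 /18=6509 /14706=0.44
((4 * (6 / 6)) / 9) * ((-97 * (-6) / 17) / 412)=0.04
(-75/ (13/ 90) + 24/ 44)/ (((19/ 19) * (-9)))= 24724/ 429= 57.63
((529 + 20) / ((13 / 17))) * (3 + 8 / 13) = 438651 / 169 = 2595.57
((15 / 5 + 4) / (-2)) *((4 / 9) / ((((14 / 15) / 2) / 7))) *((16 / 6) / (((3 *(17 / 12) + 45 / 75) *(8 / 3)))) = -1400 / 291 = -4.81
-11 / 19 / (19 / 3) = -33 / 361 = -0.09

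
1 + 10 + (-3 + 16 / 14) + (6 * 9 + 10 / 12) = 2687 / 42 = 63.98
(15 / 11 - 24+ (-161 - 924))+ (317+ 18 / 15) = -43419 / 55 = -789.44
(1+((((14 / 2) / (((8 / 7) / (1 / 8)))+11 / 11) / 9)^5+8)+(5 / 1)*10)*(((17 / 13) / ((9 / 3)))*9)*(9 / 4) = 63593904322252609 / 122110215192576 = 520.79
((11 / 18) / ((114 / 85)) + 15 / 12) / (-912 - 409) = -875 / 677673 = -0.00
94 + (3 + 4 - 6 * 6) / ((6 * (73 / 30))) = 6717 / 73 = 92.01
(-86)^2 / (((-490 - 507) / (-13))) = 96148 / 997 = 96.44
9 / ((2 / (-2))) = -9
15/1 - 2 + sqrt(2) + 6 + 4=sqrt(2) + 23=24.41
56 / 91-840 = -10912 / 13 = -839.38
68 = 68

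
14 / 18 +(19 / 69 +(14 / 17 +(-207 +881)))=2378410 / 3519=675.88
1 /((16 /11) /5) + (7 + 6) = 16.44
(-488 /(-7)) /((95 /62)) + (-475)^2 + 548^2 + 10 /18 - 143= 3147104839 /5985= 525832.05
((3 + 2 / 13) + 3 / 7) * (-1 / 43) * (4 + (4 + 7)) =-4890 / 3913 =-1.25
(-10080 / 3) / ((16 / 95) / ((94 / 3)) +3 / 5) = -5000800 / 901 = -5550.28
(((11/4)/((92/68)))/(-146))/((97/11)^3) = -248897/12259023736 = -0.00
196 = 196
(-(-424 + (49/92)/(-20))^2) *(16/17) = -608726083681/3597200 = -169222.20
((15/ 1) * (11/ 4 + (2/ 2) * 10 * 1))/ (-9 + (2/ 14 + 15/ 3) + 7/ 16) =-21420/ 383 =-55.93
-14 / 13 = -1.08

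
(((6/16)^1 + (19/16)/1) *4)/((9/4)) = 25/9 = 2.78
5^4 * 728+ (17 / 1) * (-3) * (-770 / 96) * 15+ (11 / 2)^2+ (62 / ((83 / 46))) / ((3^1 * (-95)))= 174542133013 / 378480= 461166.07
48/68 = 12/17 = 0.71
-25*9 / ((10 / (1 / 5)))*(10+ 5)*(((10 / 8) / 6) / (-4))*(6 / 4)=675 / 128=5.27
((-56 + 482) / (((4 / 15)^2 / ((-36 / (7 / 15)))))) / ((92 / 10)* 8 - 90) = 32349375 / 1148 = 28178.90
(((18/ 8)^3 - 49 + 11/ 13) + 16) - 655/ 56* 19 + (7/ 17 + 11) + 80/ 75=-342345307/ 1485120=-230.52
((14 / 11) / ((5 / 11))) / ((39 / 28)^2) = 10976 / 7605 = 1.44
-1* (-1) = 1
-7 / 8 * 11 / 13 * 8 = -77 / 13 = -5.92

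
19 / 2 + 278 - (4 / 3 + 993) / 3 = -43.94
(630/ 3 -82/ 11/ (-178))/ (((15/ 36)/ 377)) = 930274644/ 4895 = 190045.89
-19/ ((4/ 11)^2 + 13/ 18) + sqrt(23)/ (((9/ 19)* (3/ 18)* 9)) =-41382/ 1861 + 38* sqrt(23)/ 27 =-15.49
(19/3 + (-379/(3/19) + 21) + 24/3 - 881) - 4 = -3250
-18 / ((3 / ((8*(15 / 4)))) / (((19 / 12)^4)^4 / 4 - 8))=-1412625586414900011845 / 20542695432781824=-68765.35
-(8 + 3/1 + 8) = -19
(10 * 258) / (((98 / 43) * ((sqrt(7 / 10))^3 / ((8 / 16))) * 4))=138675 * sqrt(70) / 4802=241.62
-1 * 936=-936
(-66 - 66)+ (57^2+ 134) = 3251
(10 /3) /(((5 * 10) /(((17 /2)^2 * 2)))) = 289 /30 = 9.63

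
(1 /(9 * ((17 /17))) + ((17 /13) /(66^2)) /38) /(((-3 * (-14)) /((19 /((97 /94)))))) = 1605473 /32957496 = 0.05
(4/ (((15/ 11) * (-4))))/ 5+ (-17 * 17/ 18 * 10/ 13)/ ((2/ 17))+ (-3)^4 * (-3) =-2036533/ 5850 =-348.13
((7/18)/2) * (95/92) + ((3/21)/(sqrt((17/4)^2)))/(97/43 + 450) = 1539508009/7664607216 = 0.20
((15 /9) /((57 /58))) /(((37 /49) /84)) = 397880 /2109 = 188.66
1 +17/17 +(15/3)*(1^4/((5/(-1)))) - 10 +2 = -7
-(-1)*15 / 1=15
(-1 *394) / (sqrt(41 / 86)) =-394 *sqrt(3526) / 41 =-570.63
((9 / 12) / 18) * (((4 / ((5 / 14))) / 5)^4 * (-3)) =-1229312 / 390625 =-3.15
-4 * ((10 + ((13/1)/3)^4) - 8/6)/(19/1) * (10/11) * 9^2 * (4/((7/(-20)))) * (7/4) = 23410400/209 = 112011.48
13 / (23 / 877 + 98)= 877 / 6613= 0.13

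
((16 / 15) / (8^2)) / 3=1 / 180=0.01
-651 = -651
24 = 24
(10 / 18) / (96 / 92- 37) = -0.02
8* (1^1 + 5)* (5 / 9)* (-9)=-240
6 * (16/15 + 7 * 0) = 32/5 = 6.40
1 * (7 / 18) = 7 / 18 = 0.39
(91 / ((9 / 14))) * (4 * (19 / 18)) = 48412 / 81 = 597.68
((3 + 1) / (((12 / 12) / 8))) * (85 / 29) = 2720 / 29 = 93.79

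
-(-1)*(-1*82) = -82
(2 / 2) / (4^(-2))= 16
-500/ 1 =-500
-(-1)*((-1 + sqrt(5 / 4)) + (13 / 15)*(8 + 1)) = 7.92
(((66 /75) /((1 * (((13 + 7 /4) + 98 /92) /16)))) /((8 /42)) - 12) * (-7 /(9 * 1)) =621796 /109125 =5.70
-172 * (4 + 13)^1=-2924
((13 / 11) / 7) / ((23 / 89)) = 1157 / 1771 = 0.65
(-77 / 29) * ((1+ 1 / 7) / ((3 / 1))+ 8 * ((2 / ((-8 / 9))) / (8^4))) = -178145 / 178176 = -1.00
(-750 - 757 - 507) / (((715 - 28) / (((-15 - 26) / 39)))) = 82574 / 26793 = 3.08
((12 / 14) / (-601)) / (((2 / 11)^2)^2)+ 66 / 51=-6259 / 572152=-0.01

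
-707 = -707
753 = 753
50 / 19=2.63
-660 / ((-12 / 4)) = 220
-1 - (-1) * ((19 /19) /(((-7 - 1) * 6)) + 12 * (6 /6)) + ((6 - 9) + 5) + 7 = 959 /48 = 19.98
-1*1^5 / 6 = -1 / 6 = -0.17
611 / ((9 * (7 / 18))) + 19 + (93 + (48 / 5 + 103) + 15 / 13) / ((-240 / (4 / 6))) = 31612927 / 163800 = 193.00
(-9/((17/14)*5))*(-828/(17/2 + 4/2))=9936/85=116.89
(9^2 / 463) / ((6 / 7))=189 / 926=0.20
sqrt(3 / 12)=1 / 2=0.50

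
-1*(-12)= 12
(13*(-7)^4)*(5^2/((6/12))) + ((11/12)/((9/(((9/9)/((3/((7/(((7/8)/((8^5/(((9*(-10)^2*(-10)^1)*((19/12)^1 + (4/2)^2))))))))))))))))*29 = 3176107378258/2035125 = 1560644.86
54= 54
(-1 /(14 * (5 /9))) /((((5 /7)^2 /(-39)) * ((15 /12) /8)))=39312 /625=62.90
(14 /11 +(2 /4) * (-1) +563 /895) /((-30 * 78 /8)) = -27601 /5759325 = -0.00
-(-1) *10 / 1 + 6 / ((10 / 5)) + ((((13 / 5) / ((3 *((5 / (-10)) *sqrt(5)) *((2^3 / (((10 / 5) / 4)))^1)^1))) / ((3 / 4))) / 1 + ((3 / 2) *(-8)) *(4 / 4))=1-13 *sqrt(5) / 450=0.94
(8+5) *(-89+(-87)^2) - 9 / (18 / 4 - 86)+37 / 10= 97243.81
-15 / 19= -0.79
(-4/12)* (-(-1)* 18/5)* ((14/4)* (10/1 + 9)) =-79.80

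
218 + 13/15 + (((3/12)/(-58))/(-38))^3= 2249498082234383/10277938237440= 218.87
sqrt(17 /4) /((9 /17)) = 17 * sqrt(17) /18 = 3.89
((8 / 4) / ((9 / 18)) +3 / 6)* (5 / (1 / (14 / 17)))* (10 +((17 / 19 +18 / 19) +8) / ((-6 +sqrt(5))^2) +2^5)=41580* sqrt(5) / 18259 +243981675 / 310403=791.11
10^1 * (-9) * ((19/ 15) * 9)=-1026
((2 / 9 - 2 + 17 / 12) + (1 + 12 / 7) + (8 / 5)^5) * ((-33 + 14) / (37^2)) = -0.18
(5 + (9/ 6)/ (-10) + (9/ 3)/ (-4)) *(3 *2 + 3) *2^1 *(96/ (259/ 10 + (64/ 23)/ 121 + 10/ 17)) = 3351889728/ 12542729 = 267.24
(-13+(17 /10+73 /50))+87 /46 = -9141 /1150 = -7.95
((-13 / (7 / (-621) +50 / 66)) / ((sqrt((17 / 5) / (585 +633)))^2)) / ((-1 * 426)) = 90135045 / 6153286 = 14.65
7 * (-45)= -315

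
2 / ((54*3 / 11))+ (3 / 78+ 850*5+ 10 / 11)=98480597 / 23166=4251.08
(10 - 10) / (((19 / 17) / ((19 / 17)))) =0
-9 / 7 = -1.29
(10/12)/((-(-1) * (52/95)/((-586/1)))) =-139175/156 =-892.15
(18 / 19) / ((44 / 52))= 234 / 209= 1.12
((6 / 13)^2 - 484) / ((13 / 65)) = -408800 / 169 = -2418.93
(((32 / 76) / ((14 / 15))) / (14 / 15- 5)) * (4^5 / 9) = -12.62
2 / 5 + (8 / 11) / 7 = 194 / 385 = 0.50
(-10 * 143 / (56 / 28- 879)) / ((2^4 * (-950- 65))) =-0.00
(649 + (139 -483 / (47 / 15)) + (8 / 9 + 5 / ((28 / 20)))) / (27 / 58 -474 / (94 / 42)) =-109622320 / 36291969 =-3.02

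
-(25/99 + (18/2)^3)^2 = -5212262416/9801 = -531809.25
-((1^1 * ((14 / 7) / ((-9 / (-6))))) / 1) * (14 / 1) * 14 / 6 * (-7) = 2744 / 9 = 304.89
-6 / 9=-2 / 3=-0.67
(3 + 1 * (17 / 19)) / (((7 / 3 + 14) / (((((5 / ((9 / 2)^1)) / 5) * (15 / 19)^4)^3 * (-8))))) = -2528718750000000 / 2060596189650595891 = -0.00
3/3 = 1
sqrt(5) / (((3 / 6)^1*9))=2*sqrt(5) / 9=0.50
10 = 10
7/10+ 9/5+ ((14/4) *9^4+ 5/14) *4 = 1286011/14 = 91857.93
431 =431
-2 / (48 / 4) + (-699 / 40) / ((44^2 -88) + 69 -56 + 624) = -51797 / 298200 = -0.17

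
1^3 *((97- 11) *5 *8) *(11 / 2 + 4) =32680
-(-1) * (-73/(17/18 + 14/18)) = -1314/31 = -42.39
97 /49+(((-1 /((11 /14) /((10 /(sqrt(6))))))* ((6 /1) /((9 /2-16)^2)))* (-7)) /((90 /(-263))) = 97 /49-103096* sqrt(6) /52371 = -2.84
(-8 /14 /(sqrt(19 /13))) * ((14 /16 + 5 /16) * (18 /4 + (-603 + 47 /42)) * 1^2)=12545 * sqrt(247) /588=335.31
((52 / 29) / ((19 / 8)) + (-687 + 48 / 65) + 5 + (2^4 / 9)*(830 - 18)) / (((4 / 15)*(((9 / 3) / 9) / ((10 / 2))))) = 614893505 / 14326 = 42921.51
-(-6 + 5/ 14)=5.64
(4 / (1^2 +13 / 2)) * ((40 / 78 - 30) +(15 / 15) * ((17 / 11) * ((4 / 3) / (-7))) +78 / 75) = -17262176 / 1126125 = -15.33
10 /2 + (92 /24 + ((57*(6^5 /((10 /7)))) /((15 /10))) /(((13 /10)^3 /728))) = 69498786557 /1014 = 68539237.24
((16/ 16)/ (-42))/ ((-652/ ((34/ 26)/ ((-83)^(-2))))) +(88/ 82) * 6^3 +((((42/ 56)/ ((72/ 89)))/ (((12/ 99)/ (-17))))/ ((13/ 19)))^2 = 14123550511980551/ 388595171328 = 36345.15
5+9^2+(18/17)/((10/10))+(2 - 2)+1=1497/17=88.06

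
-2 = -2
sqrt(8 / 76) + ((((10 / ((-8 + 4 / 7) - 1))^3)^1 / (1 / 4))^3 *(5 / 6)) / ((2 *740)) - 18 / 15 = -1.04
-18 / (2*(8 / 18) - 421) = 0.04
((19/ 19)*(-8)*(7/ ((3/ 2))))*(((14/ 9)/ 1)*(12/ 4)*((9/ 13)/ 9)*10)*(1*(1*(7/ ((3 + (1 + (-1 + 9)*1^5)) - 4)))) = -13720/ 117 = -117.26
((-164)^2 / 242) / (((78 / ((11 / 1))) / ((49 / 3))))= 329476 / 1287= 256.00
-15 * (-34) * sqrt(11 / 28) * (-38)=-9690 * sqrt(77) / 7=-12147.06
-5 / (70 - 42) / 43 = -5 / 1204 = -0.00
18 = 18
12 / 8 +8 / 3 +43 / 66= 4.82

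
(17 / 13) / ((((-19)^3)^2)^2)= 17 / 28773093947860093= 0.00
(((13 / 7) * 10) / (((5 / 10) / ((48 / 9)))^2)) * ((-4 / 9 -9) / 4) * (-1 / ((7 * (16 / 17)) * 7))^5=7844709925 / 328014778742784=0.00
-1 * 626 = -626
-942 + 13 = -929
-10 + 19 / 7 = -51 / 7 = -7.29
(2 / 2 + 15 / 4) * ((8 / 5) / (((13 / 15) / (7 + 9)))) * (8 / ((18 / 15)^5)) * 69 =10925000 / 351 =31125.36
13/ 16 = 0.81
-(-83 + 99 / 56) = 81.23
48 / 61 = 0.79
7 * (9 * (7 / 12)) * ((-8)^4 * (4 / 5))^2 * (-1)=-9865003008 / 25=-394600120.32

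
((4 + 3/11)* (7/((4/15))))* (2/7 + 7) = 35955/44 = 817.16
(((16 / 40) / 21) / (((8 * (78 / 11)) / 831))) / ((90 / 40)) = 3047 / 24570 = 0.12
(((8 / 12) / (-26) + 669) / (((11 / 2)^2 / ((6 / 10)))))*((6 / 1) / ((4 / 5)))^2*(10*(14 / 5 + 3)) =68094900 / 1573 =43289.83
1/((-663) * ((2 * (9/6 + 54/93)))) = -0.00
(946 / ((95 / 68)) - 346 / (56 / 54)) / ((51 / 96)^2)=233905664 / 192185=1217.09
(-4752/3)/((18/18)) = -1584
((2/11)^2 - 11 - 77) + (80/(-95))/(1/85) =-366796/2299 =-159.55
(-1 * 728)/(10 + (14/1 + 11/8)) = -832/29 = -28.69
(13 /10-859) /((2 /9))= -77193 /20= -3859.65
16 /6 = 8 /3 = 2.67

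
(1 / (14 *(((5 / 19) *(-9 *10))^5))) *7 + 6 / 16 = 0.37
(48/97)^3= 110592/912673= 0.12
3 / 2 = 1.50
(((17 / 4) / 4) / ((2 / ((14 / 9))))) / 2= 119 / 288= 0.41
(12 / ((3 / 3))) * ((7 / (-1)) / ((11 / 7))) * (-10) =534.55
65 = 65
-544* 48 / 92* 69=-19584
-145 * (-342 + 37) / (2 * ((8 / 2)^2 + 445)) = 44225 / 922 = 47.97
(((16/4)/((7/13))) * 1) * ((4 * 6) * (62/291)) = 25792/679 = 37.99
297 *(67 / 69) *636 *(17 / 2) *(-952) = -34136814096 / 23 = -1484209308.52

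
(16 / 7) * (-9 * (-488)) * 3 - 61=210389 / 7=30055.57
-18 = -18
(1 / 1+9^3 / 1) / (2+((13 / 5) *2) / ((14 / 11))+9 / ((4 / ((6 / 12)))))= 204400 / 2019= 101.24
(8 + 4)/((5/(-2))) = -24/5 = -4.80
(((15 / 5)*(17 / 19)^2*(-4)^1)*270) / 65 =-187272 / 4693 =-39.90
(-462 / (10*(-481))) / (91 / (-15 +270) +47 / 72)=282744 / 2972099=0.10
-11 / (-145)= 11 / 145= 0.08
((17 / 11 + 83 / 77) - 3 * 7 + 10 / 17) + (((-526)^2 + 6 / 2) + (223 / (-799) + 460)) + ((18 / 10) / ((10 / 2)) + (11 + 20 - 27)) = 426239484282 / 1538075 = 277125.29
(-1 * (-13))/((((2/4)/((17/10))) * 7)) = 221/35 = 6.31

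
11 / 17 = 0.65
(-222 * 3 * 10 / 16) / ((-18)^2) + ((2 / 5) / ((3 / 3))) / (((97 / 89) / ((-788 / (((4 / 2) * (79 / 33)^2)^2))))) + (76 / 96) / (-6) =-820169487277 / 226689471420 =-3.62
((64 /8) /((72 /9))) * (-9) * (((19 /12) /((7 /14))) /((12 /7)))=-133 /8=-16.62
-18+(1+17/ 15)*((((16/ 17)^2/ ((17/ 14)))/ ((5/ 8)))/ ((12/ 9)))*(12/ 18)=-6173798/ 368475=-16.75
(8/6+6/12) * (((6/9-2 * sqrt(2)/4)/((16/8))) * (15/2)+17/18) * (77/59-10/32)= 319517/50976-51535 * sqrt(2)/15104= 1.44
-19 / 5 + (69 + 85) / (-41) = -1549 / 205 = -7.56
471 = 471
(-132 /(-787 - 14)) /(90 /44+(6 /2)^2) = 968 /64881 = 0.01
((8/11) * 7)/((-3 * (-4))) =14/33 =0.42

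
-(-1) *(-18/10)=-9/5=-1.80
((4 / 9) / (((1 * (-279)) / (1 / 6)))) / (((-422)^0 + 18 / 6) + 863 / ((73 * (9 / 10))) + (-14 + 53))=-146 / 30869397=-0.00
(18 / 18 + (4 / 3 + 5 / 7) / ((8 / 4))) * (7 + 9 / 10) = 1343 / 84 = 15.99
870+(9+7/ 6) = 5281/ 6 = 880.17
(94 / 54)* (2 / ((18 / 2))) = 94 / 243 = 0.39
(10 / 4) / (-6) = -5 / 12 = -0.42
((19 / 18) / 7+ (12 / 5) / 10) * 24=4924 / 525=9.38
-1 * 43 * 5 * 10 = -2150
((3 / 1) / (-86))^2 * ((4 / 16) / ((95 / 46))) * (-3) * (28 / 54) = -161 / 702620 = -0.00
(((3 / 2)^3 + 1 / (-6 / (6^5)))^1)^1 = -10341 / 8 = -1292.62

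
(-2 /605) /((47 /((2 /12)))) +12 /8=255913 /170610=1.50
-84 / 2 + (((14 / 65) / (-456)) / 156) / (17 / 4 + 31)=-3422797567 / 81495180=-42.00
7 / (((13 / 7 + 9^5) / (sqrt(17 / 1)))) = 49 * sqrt(17) / 413356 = 0.00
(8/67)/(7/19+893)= 76/568629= 0.00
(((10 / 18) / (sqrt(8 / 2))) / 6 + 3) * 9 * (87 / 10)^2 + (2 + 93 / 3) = 843267 / 400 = 2108.17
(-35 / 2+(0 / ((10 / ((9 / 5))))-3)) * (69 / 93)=-943 / 62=-15.21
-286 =-286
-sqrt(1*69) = -sqrt(69) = -8.31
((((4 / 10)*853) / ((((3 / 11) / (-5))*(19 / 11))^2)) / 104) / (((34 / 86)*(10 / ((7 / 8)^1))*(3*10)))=3759120673 / 1378615680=2.73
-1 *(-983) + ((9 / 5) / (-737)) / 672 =811407517 / 825440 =983.00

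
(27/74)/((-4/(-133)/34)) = 61047/148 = 412.48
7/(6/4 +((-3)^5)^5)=-14/1694577218883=-0.00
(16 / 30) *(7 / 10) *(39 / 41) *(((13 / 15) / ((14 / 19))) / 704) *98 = 157339 / 2706000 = 0.06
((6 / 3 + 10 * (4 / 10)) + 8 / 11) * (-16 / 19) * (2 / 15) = -0.76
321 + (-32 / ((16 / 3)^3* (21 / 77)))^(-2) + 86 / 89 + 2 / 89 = 282325433 / 872289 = 323.66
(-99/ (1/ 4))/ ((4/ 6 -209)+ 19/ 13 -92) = 3861/ 2914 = 1.32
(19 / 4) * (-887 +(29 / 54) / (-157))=-142880285 / 33912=-4213.27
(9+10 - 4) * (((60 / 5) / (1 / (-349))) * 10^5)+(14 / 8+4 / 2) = -25127999985 / 4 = -6281999996.25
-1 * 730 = -730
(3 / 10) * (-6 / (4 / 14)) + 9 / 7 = -351 / 70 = -5.01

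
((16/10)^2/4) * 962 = 615.68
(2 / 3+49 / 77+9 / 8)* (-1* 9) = -1923 / 88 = -21.85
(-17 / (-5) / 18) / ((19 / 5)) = 0.05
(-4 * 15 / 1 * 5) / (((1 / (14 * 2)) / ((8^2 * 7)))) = -3763200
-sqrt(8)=-2 * sqrt(2)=-2.83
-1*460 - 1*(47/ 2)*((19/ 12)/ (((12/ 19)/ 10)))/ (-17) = -1041245/ 2448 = -425.35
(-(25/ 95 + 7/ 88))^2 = 328329/ 2795584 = 0.12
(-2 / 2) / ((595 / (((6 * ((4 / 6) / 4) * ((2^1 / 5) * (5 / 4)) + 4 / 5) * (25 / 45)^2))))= -13 / 19278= -0.00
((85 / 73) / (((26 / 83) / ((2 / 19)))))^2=49773025 / 325116961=0.15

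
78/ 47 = 1.66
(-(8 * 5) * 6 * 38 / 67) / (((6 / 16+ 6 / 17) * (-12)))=103360 / 6633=15.58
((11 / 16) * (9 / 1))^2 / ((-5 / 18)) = -88209 / 640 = -137.83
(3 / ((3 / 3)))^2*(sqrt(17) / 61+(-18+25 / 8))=-1071 / 8+9*sqrt(17) / 61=-133.27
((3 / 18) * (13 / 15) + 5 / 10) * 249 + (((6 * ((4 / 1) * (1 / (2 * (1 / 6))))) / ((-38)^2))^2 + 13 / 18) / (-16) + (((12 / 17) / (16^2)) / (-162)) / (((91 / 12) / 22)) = 15524157799093 / 96771161760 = 160.42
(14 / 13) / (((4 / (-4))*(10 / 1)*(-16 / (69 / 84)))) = 23 / 4160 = 0.01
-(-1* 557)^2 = -310249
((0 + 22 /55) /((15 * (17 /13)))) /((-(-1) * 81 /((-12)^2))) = 416 /11475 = 0.04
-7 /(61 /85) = -9.75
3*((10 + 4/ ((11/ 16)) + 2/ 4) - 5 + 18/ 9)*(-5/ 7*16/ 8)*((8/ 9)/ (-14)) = 5860/ 1617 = 3.62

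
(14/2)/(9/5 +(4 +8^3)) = 35/2589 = 0.01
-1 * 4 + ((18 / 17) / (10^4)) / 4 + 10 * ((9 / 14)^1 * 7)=13940009 / 340000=41.00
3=3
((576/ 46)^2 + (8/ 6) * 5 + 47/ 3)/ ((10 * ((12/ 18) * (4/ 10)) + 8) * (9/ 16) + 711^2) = 284275/ 802271349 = 0.00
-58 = -58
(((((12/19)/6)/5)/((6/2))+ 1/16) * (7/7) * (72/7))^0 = 1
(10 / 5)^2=4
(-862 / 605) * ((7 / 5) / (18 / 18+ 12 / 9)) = -2586 / 3025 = -0.85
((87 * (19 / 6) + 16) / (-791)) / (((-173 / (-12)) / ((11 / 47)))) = -38478 / 6431621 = -0.01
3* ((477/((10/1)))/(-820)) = -0.17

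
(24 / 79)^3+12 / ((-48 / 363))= -178917861 / 1972156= -90.72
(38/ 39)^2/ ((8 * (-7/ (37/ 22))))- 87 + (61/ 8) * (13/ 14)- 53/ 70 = -108022427/ 1338480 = -80.71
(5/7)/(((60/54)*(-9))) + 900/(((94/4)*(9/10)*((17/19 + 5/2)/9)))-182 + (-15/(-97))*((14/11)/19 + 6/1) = -39187379537/573604262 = -68.32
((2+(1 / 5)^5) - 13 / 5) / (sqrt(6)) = -937 * sqrt(6) / 9375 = -0.24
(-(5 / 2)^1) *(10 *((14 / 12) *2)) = -175 / 3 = -58.33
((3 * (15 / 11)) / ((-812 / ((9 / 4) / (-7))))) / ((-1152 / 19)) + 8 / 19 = 256082059 / 608233472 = 0.42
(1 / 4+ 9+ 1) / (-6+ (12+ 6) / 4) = -41 / 6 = -6.83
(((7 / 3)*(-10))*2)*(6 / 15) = -56 / 3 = -18.67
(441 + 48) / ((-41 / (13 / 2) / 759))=-4824963 / 82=-58841.01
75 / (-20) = -15 / 4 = -3.75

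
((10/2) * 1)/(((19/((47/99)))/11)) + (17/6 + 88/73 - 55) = -1237987/24966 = -49.59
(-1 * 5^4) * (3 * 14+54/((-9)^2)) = -80000/3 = -26666.67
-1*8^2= -64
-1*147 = -147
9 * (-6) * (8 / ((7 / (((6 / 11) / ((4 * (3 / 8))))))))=-1728 / 77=-22.44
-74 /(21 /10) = -740 /21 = -35.24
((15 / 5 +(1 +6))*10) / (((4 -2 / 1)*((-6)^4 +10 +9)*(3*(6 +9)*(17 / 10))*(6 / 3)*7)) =10 / 281673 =0.00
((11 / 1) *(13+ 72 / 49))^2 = 60824401 / 2401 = 25332.95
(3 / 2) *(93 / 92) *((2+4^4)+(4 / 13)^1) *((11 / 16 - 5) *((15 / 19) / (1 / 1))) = -21079845 / 15808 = -1333.49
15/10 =3/2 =1.50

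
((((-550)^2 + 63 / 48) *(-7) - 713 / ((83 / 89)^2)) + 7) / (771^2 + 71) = -3.56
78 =78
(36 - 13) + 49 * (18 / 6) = 170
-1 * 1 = -1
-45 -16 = -61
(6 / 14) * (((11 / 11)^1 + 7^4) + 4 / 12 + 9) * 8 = 57872 / 7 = 8267.43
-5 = -5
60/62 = 30/31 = 0.97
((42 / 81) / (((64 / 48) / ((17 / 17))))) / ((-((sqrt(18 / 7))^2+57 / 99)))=-539 / 4362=-0.12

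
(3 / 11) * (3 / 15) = 3 / 55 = 0.05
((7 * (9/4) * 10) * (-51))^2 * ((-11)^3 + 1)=-171626009625/2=-85813004812.50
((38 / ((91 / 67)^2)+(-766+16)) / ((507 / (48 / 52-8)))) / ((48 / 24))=277847728 / 54580071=5.09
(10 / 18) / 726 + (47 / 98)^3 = 0.11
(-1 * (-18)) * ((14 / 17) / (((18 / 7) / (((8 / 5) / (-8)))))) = -98 / 85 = -1.15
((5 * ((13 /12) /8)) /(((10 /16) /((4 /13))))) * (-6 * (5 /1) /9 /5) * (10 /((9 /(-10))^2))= -2000 /729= -2.74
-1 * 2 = -2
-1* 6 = -6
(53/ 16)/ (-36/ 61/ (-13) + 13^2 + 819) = 42029/ 12536320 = 0.00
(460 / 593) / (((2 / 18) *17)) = 4140 / 10081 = 0.41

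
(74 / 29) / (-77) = -74 / 2233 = -0.03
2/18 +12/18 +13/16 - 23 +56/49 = -20429/1008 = -20.27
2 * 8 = 16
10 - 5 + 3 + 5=13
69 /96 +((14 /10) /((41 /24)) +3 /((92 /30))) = 2.52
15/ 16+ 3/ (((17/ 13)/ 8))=5247/ 272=19.29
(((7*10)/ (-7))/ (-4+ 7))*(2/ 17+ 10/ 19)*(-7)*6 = 29120/ 323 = 90.15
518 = 518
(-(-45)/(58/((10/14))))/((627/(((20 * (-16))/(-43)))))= 12000/1824361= 0.01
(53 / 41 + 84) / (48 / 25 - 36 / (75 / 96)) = -87425 / 45264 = -1.93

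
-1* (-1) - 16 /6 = -5 /3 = -1.67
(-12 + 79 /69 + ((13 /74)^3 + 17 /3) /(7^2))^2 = 4418122845156800641 /38307567886668864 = 115.33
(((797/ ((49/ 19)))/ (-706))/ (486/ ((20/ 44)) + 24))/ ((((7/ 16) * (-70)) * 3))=0.00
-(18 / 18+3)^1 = -4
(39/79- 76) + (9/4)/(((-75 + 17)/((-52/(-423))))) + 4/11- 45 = -284616601/2368894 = -120.15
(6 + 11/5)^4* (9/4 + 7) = 104553157/2500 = 41821.26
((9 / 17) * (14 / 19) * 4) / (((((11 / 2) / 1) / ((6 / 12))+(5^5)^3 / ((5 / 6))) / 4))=288 / 1689801897829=0.00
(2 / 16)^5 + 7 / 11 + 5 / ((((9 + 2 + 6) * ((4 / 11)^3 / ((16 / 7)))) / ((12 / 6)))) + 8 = 1569834269 / 42893312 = 36.60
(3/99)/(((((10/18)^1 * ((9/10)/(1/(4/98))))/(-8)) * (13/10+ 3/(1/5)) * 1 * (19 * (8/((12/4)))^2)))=-735/136268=-0.01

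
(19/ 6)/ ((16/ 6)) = 19/ 16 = 1.19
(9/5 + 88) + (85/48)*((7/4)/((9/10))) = 402811/4320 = 93.24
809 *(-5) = -4045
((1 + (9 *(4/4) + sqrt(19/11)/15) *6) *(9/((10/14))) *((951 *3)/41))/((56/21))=539217 *sqrt(209)/45100 + 5931387/328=18256.34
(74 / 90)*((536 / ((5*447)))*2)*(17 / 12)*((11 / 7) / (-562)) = -927146 / 593493075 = -0.00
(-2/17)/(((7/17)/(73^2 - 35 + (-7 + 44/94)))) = -497022/329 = -1510.71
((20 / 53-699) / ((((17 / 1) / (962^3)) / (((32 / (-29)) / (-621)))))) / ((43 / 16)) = -16877717103849472 / 697722687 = -24189720.96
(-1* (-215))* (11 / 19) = 2365 / 19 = 124.47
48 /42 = 8 /7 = 1.14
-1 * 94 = -94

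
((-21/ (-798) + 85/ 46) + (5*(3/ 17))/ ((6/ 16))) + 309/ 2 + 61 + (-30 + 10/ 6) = 8531185/ 44574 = 191.39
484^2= 234256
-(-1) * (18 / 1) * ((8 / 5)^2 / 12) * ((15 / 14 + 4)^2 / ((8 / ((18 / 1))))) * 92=25043688 / 1225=20443.83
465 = 465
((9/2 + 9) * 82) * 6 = 6642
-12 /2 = -6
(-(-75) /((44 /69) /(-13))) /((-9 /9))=1528.98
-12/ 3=-4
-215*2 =-430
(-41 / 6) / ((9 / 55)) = -2255 / 54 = -41.76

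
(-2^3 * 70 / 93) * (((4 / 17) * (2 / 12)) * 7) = -7840 / 4743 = -1.65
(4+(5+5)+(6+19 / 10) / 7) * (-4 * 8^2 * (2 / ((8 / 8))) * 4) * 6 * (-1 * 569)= 3702196224 / 35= 105777034.97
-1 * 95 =-95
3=3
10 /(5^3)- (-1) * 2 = 52 /25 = 2.08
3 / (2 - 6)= -3 / 4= -0.75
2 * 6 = 12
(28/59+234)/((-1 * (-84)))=6917/2478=2.79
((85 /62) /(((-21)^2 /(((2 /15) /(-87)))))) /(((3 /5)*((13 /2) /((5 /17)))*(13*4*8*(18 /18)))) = -25 /28944678672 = -0.00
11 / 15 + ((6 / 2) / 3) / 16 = 191 / 240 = 0.80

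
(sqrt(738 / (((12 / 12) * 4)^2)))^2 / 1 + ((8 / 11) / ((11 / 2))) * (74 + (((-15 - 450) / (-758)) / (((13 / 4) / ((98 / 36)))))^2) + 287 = 72528302495657 / 211486666248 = 342.95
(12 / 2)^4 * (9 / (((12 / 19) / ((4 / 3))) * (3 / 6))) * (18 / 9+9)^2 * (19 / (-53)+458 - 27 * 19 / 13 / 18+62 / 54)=1874677542672 / 689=2720867260.77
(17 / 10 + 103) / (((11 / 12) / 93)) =584226 / 55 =10622.29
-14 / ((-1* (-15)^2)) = 14 / 225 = 0.06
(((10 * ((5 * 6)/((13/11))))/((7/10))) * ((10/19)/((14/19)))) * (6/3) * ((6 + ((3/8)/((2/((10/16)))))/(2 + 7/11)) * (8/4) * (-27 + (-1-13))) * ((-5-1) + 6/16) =853797965625/591136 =1444334.24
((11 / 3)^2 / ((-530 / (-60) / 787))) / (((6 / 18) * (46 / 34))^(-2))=100750166 / 413559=243.62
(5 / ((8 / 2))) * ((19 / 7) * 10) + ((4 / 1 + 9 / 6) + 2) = 290 / 7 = 41.43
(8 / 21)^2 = 64 / 441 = 0.15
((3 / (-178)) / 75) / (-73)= 1 / 324850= 0.00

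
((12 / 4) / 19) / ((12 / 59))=0.78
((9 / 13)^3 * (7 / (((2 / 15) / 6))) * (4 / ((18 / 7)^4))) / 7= 12005 / 8788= 1.37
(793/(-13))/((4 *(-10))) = 61/40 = 1.52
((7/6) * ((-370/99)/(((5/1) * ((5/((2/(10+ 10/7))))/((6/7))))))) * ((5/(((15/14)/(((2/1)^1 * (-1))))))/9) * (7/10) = 12691/668250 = 0.02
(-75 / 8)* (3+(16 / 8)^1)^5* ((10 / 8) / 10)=-234375 / 64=-3662.11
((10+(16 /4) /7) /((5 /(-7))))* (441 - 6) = -6438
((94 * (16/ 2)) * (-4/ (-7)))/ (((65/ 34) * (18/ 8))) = 409088/ 4095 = 99.90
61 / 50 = 1.22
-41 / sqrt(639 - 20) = -41*sqrt(619) / 619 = -1.65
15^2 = 225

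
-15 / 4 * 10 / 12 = -25 / 8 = -3.12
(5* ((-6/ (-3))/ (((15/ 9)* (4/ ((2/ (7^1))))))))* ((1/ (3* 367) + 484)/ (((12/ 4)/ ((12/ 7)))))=2131540/ 17983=118.53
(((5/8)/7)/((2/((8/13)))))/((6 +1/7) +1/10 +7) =25/12051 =0.00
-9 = -9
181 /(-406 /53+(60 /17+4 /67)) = -10926427 /245770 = -44.46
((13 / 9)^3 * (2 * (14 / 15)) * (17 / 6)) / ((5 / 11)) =5751746 / 164025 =35.07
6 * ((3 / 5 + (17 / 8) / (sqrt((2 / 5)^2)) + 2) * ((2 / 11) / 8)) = 1899 / 1760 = 1.08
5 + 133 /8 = 173 /8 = 21.62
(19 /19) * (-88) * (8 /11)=-64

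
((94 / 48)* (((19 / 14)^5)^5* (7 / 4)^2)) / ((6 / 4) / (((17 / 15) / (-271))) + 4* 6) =-74368120054916615539751078614118701 / 2006365900309219151686800053895168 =-37.07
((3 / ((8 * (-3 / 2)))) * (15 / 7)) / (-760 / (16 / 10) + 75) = 0.00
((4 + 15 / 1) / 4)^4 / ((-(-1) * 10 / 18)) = 1172889 / 1280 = 916.32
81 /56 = 1.45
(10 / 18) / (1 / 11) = 55 / 9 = 6.11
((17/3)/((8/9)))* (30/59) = 765/236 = 3.24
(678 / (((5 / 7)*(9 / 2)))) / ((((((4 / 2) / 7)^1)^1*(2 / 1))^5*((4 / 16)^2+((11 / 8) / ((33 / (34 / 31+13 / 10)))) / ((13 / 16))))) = 5357617811 / 286928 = 18672.34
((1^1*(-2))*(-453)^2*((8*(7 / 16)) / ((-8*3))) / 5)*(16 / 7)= 136806 / 5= 27361.20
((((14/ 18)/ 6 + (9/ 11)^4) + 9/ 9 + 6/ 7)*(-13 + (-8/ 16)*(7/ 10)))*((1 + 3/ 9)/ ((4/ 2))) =-1199314961/ 55342980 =-21.67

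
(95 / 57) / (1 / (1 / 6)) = 5 / 18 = 0.28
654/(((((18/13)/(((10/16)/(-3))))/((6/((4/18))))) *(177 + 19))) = -21255/1568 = -13.56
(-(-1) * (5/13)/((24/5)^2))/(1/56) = 875/936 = 0.93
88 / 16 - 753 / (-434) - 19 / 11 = 13147 / 2387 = 5.51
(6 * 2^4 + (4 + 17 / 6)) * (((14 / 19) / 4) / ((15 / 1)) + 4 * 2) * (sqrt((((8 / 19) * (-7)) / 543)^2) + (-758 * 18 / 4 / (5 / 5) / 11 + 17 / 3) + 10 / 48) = -778263120993881 / 3105004320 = -250648.00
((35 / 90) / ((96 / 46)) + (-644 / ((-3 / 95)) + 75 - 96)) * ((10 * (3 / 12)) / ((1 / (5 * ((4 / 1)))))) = 440046425 / 432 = 1018625.98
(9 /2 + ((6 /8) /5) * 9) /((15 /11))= 429 /100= 4.29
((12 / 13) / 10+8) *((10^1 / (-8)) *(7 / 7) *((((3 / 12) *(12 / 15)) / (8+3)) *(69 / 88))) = -18147 / 125840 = -0.14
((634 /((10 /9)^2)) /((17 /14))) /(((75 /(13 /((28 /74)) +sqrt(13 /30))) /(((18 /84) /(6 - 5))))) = 8559 * sqrt(390) /212500 +12350637 /297500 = 42.31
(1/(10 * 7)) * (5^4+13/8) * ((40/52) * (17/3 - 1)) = 1671/52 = 32.13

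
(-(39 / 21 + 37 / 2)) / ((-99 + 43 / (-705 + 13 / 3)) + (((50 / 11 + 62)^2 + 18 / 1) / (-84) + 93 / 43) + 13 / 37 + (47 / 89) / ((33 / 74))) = 3079245979359 / 22431301698130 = 0.14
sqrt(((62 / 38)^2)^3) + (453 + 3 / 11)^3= 850193236290725 / 9129329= 93127680.72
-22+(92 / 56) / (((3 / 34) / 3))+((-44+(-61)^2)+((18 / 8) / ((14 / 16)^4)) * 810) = 16374728 / 2401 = 6819.96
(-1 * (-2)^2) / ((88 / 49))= -49 / 22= -2.23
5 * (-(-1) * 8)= 40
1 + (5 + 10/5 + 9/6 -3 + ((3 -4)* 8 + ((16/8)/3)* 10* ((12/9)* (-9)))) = -163/2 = -81.50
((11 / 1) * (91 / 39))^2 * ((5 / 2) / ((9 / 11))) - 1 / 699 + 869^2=757173.93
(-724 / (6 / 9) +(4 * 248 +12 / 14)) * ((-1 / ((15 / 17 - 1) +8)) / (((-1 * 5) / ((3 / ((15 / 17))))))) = -94214 / 11725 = -8.04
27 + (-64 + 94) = 57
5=5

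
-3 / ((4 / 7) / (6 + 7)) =-68.25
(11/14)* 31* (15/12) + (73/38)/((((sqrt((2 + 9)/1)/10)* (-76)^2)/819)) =298935* sqrt(11)/1207184 + 1705/56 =31.27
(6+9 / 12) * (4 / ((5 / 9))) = 243 / 5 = 48.60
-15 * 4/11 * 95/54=-950/99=-9.60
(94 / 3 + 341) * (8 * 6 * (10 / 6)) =89360 / 3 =29786.67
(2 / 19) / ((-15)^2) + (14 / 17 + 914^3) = 55491137590084 / 72675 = 763551944.82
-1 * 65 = -65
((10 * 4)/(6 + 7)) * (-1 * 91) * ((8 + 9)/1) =-4760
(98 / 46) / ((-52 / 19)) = -931 / 1196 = -0.78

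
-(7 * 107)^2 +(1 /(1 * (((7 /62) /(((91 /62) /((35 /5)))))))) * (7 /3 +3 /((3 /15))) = -11780345 /21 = -560968.81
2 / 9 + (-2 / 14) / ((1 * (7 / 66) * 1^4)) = -496 / 441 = -1.12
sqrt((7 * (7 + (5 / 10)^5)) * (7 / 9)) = 35 * sqrt(2) / 8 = 6.19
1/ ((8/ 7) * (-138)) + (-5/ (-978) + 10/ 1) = 1799299/ 179952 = 10.00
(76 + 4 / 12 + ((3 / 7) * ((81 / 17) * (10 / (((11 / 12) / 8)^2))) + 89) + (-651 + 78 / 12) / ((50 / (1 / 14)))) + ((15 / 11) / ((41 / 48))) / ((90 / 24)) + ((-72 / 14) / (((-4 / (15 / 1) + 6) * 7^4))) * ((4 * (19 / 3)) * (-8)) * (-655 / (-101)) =6355339872566533603 / 3693596314762200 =1720.64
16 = 16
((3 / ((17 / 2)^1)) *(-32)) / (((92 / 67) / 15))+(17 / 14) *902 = 2660117 / 2737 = 971.91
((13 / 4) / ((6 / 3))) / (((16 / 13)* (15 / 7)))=1183 / 1920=0.62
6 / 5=1.20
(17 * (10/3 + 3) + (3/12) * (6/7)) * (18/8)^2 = 122337/224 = 546.15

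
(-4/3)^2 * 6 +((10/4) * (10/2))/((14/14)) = 23.17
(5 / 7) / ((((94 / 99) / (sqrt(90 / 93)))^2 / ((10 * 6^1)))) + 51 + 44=67590785 / 479353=141.00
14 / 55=0.25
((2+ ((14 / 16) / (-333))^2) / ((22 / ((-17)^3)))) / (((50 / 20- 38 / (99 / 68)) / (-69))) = -1305.79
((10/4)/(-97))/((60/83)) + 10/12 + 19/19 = 1395/776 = 1.80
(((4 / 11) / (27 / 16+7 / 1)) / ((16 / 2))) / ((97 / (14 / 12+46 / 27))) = 620 / 4004451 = 0.00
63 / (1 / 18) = 1134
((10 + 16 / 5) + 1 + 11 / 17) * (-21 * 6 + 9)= -147654 / 85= -1737.11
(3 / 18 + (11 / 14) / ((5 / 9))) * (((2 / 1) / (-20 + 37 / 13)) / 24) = -1079 / 140490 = -0.01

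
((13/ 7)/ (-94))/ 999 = -13/ 657342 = -0.00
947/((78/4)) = 1894/39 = 48.56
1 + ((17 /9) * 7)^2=14242 /81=175.83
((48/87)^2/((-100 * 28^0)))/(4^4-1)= -64/5361375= -0.00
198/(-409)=-198/409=-0.48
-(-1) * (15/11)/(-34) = -15/374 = -0.04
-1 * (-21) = 21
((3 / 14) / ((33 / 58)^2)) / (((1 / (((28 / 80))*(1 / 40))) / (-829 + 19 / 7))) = -202681 / 42350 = -4.79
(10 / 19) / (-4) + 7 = 261 / 38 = 6.87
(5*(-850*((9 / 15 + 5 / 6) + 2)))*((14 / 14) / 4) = -43775 / 12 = -3647.92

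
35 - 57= -22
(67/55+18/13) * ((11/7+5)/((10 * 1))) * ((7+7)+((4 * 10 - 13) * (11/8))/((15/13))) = 79057141/1001000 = 78.98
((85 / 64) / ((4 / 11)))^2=874225 / 65536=13.34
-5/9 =-0.56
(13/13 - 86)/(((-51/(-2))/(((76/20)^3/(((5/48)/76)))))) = -16681088/125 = -133448.70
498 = 498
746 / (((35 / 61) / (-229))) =-10420874 / 35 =-297739.26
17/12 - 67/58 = 91/348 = 0.26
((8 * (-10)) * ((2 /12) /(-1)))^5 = 102400000 /243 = 421399.18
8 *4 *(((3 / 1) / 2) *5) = 240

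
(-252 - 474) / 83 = -726 / 83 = -8.75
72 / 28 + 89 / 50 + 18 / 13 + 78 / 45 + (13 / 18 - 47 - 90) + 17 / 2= -120.31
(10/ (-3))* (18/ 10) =-6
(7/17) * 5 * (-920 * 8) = -257600/17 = -15152.94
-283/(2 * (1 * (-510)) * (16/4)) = 283/4080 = 0.07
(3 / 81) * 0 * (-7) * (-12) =0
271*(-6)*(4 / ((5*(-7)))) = 6504 / 35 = 185.83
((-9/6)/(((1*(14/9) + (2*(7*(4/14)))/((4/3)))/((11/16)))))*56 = -2079/164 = -12.68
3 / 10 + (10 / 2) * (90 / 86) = 2379 / 430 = 5.53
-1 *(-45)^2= -2025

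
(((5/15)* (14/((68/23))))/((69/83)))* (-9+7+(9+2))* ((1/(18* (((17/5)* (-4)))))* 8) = -2905/5202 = -0.56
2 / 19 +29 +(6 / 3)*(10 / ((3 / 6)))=1313 / 19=69.11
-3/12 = -1/4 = -0.25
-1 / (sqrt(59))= -sqrt(59) / 59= -0.13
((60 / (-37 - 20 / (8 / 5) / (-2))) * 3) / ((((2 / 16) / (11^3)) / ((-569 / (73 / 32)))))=46530908160 / 2993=15546578.07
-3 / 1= -3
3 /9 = 1 /3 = 0.33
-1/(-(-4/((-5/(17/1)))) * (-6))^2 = -25/166464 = -0.00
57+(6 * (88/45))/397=339611/5955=57.03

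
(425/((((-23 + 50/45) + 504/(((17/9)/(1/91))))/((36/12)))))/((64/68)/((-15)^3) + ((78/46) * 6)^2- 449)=15394065643125/79076059706399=0.19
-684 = -684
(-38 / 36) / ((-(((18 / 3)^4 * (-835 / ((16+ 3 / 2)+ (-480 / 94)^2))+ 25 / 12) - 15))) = -1463114 / 34440980631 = -0.00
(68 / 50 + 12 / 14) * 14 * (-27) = -20952 / 25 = -838.08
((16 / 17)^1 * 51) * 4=192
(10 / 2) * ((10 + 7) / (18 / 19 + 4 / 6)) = 4845 / 92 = 52.66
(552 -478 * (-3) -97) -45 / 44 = 1887.98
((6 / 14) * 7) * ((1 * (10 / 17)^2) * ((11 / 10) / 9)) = 0.13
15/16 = 0.94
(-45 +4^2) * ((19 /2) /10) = -551 /20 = -27.55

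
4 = 4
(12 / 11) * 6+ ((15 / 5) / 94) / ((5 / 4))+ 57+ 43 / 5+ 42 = 295132 / 2585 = 114.17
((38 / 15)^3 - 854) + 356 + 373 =-367003 / 3375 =-108.74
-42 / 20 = -21 / 10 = -2.10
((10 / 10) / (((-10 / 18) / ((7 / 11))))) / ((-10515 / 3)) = 63 / 192775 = 0.00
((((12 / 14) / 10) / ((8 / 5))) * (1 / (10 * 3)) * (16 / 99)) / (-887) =-0.00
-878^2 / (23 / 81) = -2714852.35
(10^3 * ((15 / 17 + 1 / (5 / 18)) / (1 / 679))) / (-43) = -51739800 / 731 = -70779.48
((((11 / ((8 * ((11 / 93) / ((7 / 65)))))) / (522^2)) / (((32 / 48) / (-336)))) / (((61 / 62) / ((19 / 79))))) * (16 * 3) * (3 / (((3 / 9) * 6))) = -0.04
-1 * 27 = -27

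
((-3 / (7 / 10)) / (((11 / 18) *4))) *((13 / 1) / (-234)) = 15 / 154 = 0.10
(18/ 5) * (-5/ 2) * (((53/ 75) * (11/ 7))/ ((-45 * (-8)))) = -583/ 21000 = -0.03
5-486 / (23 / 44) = -21269 / 23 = -924.74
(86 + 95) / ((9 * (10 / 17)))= 34.19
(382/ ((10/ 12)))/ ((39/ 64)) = 48896/ 65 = 752.25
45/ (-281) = -45/ 281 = -0.16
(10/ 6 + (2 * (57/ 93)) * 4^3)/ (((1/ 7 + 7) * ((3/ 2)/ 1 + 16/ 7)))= 365099/ 123225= 2.96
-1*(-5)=5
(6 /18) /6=1 /18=0.06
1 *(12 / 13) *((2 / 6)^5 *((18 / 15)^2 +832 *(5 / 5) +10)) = 6488 / 2025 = 3.20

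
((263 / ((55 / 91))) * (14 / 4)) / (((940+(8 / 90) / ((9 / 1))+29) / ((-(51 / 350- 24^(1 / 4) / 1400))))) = -98867223 / 431693900+1938573 * 24^(1 / 4) / 1726775600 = -0.23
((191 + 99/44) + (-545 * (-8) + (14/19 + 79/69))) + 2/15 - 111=38842877/8740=4444.27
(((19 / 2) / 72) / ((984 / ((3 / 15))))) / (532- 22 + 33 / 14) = 0.00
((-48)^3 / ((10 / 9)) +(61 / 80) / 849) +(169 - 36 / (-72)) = -1349751055 / 13584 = -99363.30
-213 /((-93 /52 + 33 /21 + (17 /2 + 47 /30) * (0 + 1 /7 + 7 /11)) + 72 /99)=-77532 /3041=-25.50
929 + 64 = 993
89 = 89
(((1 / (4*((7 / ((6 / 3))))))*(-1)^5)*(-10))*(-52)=-260 / 7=-37.14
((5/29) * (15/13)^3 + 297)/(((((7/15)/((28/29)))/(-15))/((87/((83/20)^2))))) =-20454806880000/438918857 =-46602.71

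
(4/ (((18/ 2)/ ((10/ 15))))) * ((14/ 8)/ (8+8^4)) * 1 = 7/ 55404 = 0.00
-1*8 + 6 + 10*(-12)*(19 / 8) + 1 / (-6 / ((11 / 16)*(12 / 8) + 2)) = -55201 / 192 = -287.51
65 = 65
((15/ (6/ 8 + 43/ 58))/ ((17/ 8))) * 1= 13920/ 2941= 4.73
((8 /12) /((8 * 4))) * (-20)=-5 /12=-0.42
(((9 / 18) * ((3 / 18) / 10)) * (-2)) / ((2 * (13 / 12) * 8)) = -1 / 1040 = -0.00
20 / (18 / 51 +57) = 68 / 195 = 0.35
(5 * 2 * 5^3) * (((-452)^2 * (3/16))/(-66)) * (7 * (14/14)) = -55864375/11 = -5078579.55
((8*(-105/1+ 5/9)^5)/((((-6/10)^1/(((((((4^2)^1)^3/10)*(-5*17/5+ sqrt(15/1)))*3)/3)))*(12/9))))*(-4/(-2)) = -1336542276700921.46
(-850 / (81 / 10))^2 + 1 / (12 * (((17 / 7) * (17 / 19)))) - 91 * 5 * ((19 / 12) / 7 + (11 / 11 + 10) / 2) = 15940116619 / 1896129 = 8406.66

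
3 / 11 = 0.27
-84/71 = -1.18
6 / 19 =0.32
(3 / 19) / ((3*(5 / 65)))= 13 / 19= 0.68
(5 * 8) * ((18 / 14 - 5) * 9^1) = -9360 / 7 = -1337.14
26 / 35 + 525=18401 / 35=525.74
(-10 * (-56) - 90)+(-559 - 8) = -97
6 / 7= 0.86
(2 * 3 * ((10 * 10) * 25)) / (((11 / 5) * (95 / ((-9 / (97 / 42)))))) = -5670000 / 20273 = -279.68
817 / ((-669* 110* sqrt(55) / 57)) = -0.09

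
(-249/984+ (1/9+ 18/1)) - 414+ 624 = 672637/2952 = 227.86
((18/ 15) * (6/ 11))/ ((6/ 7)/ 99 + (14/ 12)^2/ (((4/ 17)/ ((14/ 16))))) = 290304/ 2248775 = 0.13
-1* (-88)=88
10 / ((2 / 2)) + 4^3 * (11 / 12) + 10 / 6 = 211 / 3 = 70.33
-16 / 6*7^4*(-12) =76832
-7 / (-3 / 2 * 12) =7 / 18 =0.39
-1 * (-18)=18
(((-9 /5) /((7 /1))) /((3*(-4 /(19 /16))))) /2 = 0.01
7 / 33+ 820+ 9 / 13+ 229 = 450409 / 429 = 1049.90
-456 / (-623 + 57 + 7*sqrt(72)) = 4788*sqrt(2) / 79207 + 64524 / 79207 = 0.90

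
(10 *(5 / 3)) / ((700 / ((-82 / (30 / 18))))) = -41 / 35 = -1.17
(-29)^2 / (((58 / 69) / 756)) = 756378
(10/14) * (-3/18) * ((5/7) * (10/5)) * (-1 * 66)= 11.22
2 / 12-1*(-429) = 2575 / 6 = 429.17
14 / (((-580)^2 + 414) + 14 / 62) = 434 / 10441241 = 0.00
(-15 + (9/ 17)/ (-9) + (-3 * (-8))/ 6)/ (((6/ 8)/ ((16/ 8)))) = -1504/ 51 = -29.49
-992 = -992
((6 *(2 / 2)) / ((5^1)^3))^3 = 216 / 1953125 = 0.00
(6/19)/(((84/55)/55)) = 3025/266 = 11.37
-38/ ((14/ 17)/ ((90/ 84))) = -4845/ 98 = -49.44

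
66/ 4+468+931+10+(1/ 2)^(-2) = 2859/ 2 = 1429.50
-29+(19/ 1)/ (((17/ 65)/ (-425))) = -30904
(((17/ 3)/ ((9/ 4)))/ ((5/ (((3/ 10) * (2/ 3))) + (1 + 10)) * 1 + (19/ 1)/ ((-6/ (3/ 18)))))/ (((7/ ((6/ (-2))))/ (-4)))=1088/ 8939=0.12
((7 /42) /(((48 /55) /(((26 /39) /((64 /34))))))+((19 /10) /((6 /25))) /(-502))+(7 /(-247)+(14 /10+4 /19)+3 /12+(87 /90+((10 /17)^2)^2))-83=-28643129729086777 /357906915325440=-80.03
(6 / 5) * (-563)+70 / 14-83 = -3768 / 5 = -753.60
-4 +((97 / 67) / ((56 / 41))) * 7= 1833 / 536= 3.42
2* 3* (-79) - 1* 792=-1266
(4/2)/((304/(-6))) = -3/76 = -0.04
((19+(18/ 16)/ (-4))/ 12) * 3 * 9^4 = 3930039/ 128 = 30703.43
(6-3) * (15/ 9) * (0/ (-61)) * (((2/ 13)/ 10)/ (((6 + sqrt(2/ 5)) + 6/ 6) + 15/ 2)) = 0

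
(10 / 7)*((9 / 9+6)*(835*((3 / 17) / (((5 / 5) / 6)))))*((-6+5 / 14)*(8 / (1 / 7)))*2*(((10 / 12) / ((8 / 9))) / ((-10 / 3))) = 1571519.12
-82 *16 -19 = -1331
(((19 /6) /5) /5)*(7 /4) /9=133 /5400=0.02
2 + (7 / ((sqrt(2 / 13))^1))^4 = 101444.25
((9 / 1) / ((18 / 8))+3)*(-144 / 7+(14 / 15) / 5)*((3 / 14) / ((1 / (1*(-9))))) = 48159 / 175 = 275.19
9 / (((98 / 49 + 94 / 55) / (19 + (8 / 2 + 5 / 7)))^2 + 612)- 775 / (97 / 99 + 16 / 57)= -2065798447662125 / 3360000871224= -614.82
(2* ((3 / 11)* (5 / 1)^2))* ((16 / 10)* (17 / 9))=1360 / 33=41.21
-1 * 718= -718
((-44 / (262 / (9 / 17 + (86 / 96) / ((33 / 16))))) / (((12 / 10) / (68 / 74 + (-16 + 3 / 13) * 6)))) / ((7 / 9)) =365501480 / 22494927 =16.25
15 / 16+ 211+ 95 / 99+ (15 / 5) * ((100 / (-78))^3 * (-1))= 219.22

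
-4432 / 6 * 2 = -4432 / 3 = -1477.33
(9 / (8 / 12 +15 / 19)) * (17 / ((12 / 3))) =8721 / 332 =26.27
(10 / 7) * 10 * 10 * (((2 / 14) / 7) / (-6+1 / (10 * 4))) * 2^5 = -1280000 / 81977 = -15.61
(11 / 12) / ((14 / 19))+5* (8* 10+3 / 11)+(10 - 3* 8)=718147 / 1848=388.61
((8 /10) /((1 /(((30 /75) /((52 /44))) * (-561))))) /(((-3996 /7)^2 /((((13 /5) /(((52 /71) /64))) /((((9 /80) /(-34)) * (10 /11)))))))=171293268608 /4865254875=35.21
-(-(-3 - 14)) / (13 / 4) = -68 / 13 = -5.23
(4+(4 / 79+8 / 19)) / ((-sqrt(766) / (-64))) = 214784 * sqrt(766) / 574883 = 10.34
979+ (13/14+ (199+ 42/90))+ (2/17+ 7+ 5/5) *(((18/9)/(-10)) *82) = 3735169/3570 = 1046.27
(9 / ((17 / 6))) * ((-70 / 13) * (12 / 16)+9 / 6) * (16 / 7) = -28512 / 1547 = -18.43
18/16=1.12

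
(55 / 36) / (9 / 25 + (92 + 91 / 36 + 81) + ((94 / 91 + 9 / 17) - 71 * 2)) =193375 / 4487023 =0.04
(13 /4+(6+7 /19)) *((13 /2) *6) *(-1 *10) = -142545 /38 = -3751.18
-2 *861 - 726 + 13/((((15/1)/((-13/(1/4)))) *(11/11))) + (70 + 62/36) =-217921/90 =-2421.34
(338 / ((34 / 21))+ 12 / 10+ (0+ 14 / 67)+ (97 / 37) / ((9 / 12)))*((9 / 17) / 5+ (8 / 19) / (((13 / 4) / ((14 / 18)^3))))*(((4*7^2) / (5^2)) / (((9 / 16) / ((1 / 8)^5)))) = 16900325813976647 / 1114583458921920000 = 0.02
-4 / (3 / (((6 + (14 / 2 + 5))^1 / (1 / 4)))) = -96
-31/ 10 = -3.10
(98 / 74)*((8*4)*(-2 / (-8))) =392 / 37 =10.59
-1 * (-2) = 2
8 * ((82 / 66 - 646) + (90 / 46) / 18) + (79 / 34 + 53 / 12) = -265825069 / 51612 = -5150.45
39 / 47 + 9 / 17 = 1086 / 799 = 1.36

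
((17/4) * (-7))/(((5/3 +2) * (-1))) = 357/44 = 8.11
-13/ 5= -2.60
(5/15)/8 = 1/24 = 0.04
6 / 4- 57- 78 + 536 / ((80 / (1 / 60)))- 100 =-140033 / 600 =-233.39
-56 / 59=-0.95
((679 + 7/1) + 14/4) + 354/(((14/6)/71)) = 160457/14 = 11461.21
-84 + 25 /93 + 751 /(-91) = -778460 /8463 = -91.98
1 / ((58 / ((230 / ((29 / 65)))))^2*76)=55875625 / 53753356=1.04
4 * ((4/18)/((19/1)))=8/171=0.05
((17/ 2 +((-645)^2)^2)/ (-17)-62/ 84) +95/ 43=-156288350949466/ 15351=-10180988271.09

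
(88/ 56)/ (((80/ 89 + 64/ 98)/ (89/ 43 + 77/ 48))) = 51966299/ 13969152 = 3.72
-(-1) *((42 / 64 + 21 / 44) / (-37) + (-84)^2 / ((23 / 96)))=8822135847 / 299552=29451.10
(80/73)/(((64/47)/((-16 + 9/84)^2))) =46535875/228928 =203.28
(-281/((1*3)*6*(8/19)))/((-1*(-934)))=-5339/134496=-0.04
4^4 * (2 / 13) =512 / 13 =39.38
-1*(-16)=16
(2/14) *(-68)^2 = 4624/7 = 660.57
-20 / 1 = -20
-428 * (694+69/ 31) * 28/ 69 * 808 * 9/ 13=-626969228928/ 9269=-67641517.85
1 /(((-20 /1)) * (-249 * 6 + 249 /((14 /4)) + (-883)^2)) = -7 /108957260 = -0.00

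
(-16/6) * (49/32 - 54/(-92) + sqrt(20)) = -16 * sqrt(5)/3 - 1559/276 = -17.57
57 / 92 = 0.62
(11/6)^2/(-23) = -0.15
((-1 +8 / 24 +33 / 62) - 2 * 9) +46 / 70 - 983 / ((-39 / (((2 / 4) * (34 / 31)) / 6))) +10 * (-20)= -27315209 / 126945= -215.17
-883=-883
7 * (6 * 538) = 22596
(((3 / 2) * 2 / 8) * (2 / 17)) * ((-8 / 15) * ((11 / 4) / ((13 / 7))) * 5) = -77 / 442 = -0.17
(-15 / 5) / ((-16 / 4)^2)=-3 / 16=-0.19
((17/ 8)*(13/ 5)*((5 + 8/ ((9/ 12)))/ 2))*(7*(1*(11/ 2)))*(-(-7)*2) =5598593/ 240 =23327.47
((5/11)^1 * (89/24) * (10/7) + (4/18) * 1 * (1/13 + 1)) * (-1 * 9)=-23.83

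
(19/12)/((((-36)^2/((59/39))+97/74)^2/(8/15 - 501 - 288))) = -1070867329657/631456140079845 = -0.00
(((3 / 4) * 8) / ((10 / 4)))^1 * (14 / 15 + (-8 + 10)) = 176 / 25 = 7.04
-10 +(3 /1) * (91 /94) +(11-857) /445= -376339 /41830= -9.00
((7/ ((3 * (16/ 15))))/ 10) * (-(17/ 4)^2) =-2023/ 512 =-3.95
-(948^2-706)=-897998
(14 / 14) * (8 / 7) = 1.14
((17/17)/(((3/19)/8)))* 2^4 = 2432/3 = 810.67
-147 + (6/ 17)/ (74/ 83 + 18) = -1958967/ 13328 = -146.98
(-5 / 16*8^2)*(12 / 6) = -40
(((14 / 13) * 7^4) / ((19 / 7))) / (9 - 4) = 235298 / 1235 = 190.52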